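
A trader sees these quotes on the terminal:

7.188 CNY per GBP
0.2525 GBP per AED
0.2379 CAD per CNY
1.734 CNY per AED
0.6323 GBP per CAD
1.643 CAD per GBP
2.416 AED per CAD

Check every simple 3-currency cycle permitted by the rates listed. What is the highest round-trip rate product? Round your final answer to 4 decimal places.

1.0812

CAD→GBP→CNY→CAD: 0.6323 × 7.188 × 0.2379 = 1.08125
CAD→AED→GBP→CAD: 2.416 × 0.2525 × 1.643 = 1.00230
CAD→AED→CNY→CAD: 2.416 × 1.734 × 0.2379 = 0.99664
Maximum is CAD→GBP→CNY→CAD at 1.0812; arbitrage exists.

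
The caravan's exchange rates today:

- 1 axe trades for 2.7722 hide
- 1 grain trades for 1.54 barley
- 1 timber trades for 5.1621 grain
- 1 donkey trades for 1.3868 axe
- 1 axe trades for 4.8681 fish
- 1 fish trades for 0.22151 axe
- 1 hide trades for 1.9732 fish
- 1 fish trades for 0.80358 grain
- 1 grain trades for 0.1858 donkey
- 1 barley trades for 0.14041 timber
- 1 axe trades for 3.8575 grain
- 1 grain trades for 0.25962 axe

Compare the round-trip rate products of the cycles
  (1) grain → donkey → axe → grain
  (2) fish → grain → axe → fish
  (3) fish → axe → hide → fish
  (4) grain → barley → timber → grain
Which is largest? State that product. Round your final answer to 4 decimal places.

(1) 0.1858 × 1.3868 × 3.8575 = 0.99395
(2) 0.80358 × 0.25962 × 4.8681 = 1.01561
(3) 0.22151 × 2.7722 × 1.9732 = 1.21168
(4) 1.54 × 0.14041 × 5.1621 = 1.11621
Highest is cycle (3) at 1.2117 (>1, arbitrage).

1.2117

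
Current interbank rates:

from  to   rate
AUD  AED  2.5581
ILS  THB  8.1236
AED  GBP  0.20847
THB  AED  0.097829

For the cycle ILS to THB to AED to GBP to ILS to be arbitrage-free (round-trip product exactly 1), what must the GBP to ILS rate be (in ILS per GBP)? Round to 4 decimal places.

Known legs of the cycle: 8.1236 × 0.097829 × 0.20847 = 0.165676042317468
For no arbitrage the full-cycle product must be 1, so the missing rate is 1 / 0.165676042317468 ≈ 6.035876.

6.0359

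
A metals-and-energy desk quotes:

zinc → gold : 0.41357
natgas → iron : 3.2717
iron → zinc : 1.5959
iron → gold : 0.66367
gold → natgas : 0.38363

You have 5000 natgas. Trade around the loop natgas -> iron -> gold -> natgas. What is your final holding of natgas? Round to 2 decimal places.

5000 natgas × 3.2717 = 16358.5 iron
16358.5 iron × 0.66367 = 10856.645695 gold
10856.645695 gold × 0.38363 = 4164.93498797285 natgas

4164.93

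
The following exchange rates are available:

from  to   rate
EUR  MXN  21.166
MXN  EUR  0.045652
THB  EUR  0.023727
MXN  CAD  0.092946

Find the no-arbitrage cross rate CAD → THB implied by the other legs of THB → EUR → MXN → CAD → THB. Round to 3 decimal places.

21.423

Known legs of the cycle: 0.023727 × 21.166 × 0.092946 = 0.046678009319172
For no arbitrage the full-cycle product must be 1, so the missing rate is 1 / 0.046678009319172 ≈ 21.42336.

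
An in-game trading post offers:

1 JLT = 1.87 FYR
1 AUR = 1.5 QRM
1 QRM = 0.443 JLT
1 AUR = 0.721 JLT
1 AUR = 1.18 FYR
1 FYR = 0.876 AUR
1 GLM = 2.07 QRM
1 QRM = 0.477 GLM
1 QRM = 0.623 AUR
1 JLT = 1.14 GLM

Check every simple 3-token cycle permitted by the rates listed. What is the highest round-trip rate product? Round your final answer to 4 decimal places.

1.1811

FYR→AUR→JLT→FYR: 0.876 × 0.721 × 1.87 = 1.18108
JLT→GLM→QRM→JLT: 1.14 × 2.07 × 0.443 = 1.04539
Maximum is FYR→AUR→JLT→FYR at 1.1811; arbitrage exists.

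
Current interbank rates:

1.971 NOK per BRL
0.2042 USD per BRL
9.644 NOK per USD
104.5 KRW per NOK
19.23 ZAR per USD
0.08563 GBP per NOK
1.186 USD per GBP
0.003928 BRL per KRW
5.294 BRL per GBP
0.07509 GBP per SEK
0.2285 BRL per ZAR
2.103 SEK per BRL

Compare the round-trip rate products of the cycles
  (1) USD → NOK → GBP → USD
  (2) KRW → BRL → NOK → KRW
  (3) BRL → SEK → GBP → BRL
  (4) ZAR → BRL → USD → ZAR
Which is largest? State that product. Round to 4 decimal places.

(1) 9.644 × 0.08563 × 1.186 = 0.97942
(2) 0.003928 × 1.971 × 104.5 = 0.80905
(3) 2.103 × 0.07509 × 5.294 = 0.83600
(4) 0.2285 × 0.2042 × 19.23 = 0.89727
Highest is cycle (1) at 0.9794 (≤1, no arbitrage).

0.9794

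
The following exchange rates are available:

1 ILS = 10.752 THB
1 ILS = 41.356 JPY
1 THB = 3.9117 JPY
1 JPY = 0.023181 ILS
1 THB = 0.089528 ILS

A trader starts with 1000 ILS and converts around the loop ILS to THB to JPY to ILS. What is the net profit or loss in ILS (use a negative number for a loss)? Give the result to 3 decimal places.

1000 ILS × 10.752 = 10752 THB
10752 THB × 3.9117 = 42058.5984 JPY
42058.5984 JPY × 0.023181 = 974.9603695104 ILS
Net change: 974.9603695104 − 1000 = -25.0396304896 ILS

-25.040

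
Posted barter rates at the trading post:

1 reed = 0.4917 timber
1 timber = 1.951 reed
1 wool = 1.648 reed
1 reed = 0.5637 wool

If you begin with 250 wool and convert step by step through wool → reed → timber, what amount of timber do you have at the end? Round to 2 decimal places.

250 wool × 1.648 = 412 reed
412 reed × 0.4917 = 202.5804 timber

202.58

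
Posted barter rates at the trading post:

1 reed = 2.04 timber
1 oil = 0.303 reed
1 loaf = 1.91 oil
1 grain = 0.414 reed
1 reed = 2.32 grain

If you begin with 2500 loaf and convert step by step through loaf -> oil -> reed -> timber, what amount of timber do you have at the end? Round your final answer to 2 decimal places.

2500 loaf × 1.91 = 4775 oil
4775 oil × 0.303 = 1446.825 reed
1446.825 reed × 2.04 = 2951.523 timber

2951.52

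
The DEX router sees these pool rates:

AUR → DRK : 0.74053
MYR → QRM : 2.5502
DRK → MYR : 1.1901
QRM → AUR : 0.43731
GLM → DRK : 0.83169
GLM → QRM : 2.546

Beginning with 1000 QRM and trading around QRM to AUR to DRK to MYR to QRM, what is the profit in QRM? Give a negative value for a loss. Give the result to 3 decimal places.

-17.144

1000 QRM × 0.43731 = 437.31 AUR
437.31 AUR × 0.74053 = 323.8411743 DRK
323.8411743 DRK × 1.1901 = 385.40338153443 MYR
385.40338153443 MYR × 2.5502 = 982.855703589103386 QRM
Net change: 982.855703589103386 − 1000 = -17.144296410896614 QRM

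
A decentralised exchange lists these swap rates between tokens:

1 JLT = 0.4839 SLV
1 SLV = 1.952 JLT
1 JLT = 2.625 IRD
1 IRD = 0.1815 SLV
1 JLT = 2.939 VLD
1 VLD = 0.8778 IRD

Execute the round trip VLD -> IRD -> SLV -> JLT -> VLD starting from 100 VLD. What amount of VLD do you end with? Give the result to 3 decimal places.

91.401

100 VLD × 0.8778 = 87.78 IRD
87.78 IRD × 0.1815 = 15.93207 SLV
15.93207 SLV × 1.952 = 31.09940064 JLT
31.09940064 JLT × 2.939 = 91.40113848096 VLD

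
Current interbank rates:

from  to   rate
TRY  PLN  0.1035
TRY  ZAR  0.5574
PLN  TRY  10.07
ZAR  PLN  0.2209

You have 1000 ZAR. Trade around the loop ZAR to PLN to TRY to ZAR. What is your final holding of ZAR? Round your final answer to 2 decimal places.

1000 ZAR × 0.2209 = 220.9 PLN
220.9 PLN × 10.07 = 2224.463 TRY
2224.463 TRY × 0.5574 = 1239.9156762 ZAR

1239.92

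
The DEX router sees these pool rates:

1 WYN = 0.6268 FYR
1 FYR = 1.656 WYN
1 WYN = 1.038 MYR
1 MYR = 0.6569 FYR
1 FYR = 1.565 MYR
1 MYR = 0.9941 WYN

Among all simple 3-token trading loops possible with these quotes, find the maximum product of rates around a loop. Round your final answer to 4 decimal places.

WYN→MYR→FYR→WYN: 1.038 × 0.6569 × 1.656 = 1.12916
WYN→FYR→MYR→WYN: 0.6268 × 1.565 × 0.9941 = 0.97515
Maximum is WYN→MYR→FYR→WYN at 1.1292; arbitrage exists.

1.1292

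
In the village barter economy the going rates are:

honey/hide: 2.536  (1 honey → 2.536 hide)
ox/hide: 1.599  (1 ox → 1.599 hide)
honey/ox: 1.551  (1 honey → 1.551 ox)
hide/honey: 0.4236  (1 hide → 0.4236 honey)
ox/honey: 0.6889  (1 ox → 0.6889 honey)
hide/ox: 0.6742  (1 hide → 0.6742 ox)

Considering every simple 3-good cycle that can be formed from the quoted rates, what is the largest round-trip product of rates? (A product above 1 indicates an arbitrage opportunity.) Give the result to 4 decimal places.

1.1779

honey→hide→ox→honey: 2.536 × 0.6742 × 0.6889 = 1.17786
honey→ox→hide→honey: 1.551 × 1.599 × 0.4236 = 1.05055
Maximum is honey→hide→ox→honey at 1.1779; arbitrage exists.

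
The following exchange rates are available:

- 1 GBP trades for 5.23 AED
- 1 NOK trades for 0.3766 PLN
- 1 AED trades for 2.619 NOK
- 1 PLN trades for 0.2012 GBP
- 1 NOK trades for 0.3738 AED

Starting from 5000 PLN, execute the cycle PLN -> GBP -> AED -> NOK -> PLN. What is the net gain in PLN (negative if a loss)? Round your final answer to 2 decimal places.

189.38

5000 PLN × 0.2012 = 1006 GBP
1006 GBP × 5.23 = 5261.38 AED
5261.38 AED × 2.619 = 13779.55422 NOK
13779.55422 NOK × 0.3766 = 5189.380119252 PLN
Net change: 5189.380119252 − 5000 = 189.380119252 PLN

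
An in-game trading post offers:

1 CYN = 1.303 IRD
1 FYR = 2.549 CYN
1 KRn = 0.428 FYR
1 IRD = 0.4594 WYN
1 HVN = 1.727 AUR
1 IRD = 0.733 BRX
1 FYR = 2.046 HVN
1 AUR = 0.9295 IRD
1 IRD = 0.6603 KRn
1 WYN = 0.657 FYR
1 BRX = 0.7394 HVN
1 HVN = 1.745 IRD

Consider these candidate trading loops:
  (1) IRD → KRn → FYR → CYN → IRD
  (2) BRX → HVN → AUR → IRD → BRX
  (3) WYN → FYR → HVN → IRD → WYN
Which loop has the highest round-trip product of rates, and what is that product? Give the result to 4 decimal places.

(1) 0.6603 × 0.428 × 2.549 × 1.303 = 0.93864
(2) 0.7394 × 1.727 × 0.9295 × 0.733 = 0.87001
(3) 0.657 × 2.046 × 1.745 × 0.4594 = 1.07760
Highest is cycle (3) at 1.0776 (>1, arbitrage).

1.0776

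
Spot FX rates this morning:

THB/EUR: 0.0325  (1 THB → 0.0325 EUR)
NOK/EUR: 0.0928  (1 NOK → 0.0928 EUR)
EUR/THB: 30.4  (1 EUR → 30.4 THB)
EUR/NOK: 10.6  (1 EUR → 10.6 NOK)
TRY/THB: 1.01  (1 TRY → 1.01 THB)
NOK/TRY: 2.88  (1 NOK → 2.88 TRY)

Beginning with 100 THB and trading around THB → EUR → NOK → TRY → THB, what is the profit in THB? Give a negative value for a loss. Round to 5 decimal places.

0.20816

100 THB × 0.0325 = 3.25 EUR
3.25 EUR × 10.6 = 34.45 NOK
34.45 NOK × 2.88 = 99.216 TRY
99.216 TRY × 1.01 = 100.20816 THB
Net change: 100.20816 − 100 = 0.20816 THB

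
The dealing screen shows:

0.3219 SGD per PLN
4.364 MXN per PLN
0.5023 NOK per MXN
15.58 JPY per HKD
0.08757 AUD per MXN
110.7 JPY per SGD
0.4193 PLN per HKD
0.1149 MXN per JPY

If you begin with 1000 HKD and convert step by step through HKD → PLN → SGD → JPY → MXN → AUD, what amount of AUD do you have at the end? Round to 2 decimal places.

1000 HKD × 0.4193 = 419.3 PLN
419.3 PLN × 0.3219 = 134.97267 SGD
134.97267 SGD × 110.7 = 14941.474569 JPY
14941.474569 JPY × 0.1149 = 1716.7754279781 MXN
1716.7754279781 MXN × 0.08757 = 150.338024228042217 AUD

150.34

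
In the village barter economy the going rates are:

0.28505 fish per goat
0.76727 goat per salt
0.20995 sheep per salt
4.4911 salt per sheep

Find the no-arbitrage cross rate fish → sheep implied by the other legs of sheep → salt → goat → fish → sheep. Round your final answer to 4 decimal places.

1.0181

Known legs of the cycle: 4.4911 × 0.76727 × 0.28505 = 0.98224988895985
For no arbitrage the full-cycle product must be 1, so the missing rate is 1 / 0.98224988895985 ≈ 1.018071.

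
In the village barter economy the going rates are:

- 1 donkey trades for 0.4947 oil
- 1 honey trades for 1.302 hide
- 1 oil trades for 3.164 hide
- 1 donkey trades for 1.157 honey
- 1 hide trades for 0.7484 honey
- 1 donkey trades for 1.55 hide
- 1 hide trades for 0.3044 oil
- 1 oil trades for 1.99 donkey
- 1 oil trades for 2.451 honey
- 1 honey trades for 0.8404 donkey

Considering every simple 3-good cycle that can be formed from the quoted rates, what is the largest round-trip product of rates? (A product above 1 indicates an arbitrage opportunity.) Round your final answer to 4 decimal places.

1.0190

oil→honey→donkey→oil: 2.451 × 0.8404 × 0.4947 = 1.01899
hide→honey→donkey→hide: 0.7484 × 0.8404 × 1.55 = 0.97488
hide→oil→honey→hide: 0.3044 × 2.451 × 1.302 = 0.97140
hide→oil→donkey→hide: 0.3044 × 1.99 × 1.55 = 0.93892
Maximum is oil→honey→donkey→oil at 1.0190; arbitrage exists.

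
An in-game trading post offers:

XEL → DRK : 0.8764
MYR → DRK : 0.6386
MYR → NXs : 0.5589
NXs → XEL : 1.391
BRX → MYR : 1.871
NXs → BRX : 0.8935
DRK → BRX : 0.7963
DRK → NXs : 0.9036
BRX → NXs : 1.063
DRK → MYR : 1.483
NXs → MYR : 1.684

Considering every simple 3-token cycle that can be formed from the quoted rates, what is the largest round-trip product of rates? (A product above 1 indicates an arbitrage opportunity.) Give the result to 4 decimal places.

DRK→NXs→XEL→DRK: 0.9036 × 1.391 × 0.8764 = 1.10155
DRK→NXs→MYR→DRK: 0.9036 × 1.684 × 0.6386 = 0.97173
BRX→MYR→DRK→BRX: 1.871 × 0.6386 × 0.7963 = 0.95144
BRX→MYR→NXs→BRX: 1.871 × 0.5589 × 0.8935 = 0.93433
Maximum is DRK→NXs→XEL→DRK at 1.1016; arbitrage exists.

1.1016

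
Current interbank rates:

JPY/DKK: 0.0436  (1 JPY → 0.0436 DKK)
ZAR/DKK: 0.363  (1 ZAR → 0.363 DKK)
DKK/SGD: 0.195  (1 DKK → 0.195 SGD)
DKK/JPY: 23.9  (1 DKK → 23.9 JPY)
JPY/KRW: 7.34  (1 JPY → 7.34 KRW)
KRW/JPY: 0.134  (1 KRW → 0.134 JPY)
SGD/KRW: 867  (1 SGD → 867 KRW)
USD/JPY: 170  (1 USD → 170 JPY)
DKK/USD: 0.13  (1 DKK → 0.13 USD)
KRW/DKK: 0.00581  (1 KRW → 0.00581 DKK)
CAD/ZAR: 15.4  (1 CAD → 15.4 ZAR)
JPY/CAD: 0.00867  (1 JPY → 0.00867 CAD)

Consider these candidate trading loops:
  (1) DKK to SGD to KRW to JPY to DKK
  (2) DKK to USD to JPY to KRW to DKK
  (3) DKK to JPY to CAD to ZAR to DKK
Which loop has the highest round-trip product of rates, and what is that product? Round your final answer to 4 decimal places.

1.1584

(1) 0.195 × 867 × 0.134 × 0.0436 = 0.98775
(2) 0.13 × 170 × 7.34 × 0.00581 = 0.94246
(3) 23.9 × 0.00867 × 15.4 × 0.363 = 1.15836
Highest is cycle (3) at 1.1584 (>1, arbitrage).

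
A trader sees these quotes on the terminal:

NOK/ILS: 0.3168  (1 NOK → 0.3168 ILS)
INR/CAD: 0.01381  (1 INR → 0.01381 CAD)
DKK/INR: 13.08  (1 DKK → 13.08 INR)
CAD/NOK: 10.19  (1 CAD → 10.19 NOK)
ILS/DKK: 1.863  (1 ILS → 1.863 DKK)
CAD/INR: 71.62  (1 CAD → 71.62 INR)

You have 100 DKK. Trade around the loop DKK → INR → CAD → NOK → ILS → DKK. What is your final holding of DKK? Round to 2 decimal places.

100 DKK × 13.08 = 1308 INR
1308 INR × 0.01381 = 18.06348 CAD
18.06348 CAD × 10.19 = 184.0668612 NOK
184.0668612 NOK × 0.3168 = 58.31238162816 ILS
58.31238162816 ILS × 1.863 = 108.63596697326208 DKK

108.64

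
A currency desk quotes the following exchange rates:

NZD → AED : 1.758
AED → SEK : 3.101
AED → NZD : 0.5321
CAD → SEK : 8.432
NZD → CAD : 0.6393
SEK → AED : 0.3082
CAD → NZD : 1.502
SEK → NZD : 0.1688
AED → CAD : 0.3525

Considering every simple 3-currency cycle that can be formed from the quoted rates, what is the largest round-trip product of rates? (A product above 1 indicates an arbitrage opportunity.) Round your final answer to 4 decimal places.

AED→CAD→NZD→AED: 0.3525 × 1.502 × 1.758 = 0.93078
AED→SEK→NZD→AED: 3.101 × 0.1688 × 1.758 = 0.92022
AED→CAD→SEK→AED: 0.3525 × 8.432 × 0.3082 = 0.91606
NZD→CAD→SEK→NZD: 0.6393 × 8.432 × 0.1688 = 0.90993
Maximum is AED→CAD→NZD→AED at 0.9308; no arbitrage — every cycle loses value.

0.9308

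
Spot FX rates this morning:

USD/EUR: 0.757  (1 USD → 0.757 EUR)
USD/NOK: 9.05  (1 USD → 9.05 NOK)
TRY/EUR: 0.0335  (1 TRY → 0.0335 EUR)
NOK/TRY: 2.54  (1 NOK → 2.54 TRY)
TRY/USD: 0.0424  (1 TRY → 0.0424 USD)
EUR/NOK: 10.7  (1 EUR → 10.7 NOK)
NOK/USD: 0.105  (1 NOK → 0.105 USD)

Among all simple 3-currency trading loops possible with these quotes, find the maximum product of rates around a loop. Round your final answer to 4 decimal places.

0.9746

USD→NOK→TRY→USD: 9.05 × 2.54 × 0.0424 = 0.97465
EUR→NOK→TRY→EUR: 10.7 × 2.54 × 0.0335 = 0.91046
USD→EUR→NOK→USD: 0.757 × 10.7 × 0.105 = 0.85049
Maximum is USD→NOK→TRY→USD at 0.9746; no arbitrage — every cycle loses value.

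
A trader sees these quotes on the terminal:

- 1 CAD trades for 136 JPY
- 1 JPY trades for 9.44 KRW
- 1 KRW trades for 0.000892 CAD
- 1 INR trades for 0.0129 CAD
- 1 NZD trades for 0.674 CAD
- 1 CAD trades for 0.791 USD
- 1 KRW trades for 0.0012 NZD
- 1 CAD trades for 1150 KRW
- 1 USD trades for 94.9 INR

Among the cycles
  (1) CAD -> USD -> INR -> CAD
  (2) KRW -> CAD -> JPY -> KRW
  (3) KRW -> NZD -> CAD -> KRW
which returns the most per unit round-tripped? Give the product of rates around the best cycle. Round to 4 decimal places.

(1) 0.791 × 94.9 × 0.0129 = 0.96835
(2) 0.000892 × 136 × 9.44 = 1.14519
(3) 0.0012 × 0.674 × 1150 = 0.93012
Highest is cycle (2) at 1.1452 (>1, arbitrage).

1.1452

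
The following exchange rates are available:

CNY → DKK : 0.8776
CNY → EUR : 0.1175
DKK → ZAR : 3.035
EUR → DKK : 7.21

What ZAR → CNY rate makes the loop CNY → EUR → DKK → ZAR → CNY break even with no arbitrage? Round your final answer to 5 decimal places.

0.38893

Known legs of the cycle: 0.1175 × 7.21 × 3.035 = 2.571176125
For no arbitrage the full-cycle product must be 1, so the missing rate is 1 / 2.571176125 ≈ 0.3889271.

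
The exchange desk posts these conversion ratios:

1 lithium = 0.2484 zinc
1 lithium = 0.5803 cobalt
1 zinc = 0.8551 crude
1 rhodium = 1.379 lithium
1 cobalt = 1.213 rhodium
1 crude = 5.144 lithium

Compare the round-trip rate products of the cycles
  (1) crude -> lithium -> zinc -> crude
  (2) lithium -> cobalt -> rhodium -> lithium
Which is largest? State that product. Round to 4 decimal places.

1.0926

(1) 5.144 × 0.2484 × 0.8551 = 1.09262
(2) 0.5803 × 1.213 × 1.379 = 0.97068
Highest is cycle (1) at 1.0926 (>1, arbitrage).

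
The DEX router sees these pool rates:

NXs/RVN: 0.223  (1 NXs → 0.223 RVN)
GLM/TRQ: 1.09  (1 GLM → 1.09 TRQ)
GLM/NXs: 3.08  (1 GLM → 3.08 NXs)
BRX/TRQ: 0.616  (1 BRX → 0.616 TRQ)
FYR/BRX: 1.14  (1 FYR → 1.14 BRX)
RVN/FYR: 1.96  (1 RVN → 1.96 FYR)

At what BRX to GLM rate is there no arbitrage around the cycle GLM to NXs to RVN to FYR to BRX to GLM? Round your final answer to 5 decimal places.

Known legs of the cycle: 3.08 × 0.223 × 1.96 × 1.14 = 1.534675296
For no arbitrage the full-cycle product must be 1, so the missing rate is 1 / 1.534675296 ≈ 0.6516036.

0.65160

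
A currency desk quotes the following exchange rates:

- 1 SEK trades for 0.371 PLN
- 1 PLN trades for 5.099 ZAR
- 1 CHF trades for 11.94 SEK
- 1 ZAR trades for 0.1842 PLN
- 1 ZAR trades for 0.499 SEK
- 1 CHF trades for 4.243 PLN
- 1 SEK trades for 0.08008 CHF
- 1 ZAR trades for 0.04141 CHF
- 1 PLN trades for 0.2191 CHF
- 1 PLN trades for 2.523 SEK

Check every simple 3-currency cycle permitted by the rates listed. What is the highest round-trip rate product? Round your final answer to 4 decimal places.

PLN→CHF→SEK→PLN: 0.2191 × 11.94 × 0.371 = 0.97056
ZAR→SEK→PLN→ZAR: 0.499 × 0.371 × 5.099 = 0.94397
ZAR→CHF→PLN→ZAR: 0.04141 × 4.243 × 5.099 = 0.89591
PLN→SEK→CHF→PLN: 2.523 × 0.08008 × 4.243 = 0.85726
Maximum is PLN→CHF→SEK→PLN at 0.9706; no arbitrage — every cycle loses value.

0.9706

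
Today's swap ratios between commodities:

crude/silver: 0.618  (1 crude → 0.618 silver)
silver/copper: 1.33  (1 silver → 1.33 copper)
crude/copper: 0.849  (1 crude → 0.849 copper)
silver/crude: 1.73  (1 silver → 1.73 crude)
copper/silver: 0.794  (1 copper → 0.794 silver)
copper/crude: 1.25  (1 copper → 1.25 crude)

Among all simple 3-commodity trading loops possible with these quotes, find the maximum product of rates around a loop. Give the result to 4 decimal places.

1.1662

crude→copper→silver→crude: 0.849 × 0.794 × 1.73 = 1.16620
crude→silver→copper→crude: 0.618 × 1.33 × 1.25 = 1.02743
Maximum is crude→copper→silver→crude at 1.1662; arbitrage exists.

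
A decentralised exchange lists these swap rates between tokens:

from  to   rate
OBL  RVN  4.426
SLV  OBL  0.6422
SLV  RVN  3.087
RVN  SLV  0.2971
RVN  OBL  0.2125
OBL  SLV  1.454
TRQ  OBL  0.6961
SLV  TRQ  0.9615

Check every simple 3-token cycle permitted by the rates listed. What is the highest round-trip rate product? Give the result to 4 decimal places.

OBL→SLV→TRQ→OBL: 1.454 × 0.9615 × 0.6961 = 0.97316
OBL→SLV→RVN→OBL: 1.454 × 3.087 × 0.2125 = 0.95381
OBL→RVN→SLV→OBL: 4.426 × 0.2971 × 0.6422 = 0.84447
Maximum is OBL→SLV→TRQ→OBL at 0.9732; no arbitrage — every cycle loses value.

0.9732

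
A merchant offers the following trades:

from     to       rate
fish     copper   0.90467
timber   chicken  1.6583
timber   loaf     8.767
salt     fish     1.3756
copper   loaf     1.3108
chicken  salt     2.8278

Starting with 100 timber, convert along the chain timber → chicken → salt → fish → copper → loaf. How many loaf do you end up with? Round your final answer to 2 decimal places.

764.95

100 timber × 1.6583 = 165.83 chicken
165.83 chicken × 2.8278 = 468.934074 salt
468.934074 salt × 1.3756 = 645.0657121944 fish
645.0657121944 fish × 0.90467 = 583.571597850907848 copper
583.571597850907848 copper × 1.3108 = 764.9456504629700071584 loaf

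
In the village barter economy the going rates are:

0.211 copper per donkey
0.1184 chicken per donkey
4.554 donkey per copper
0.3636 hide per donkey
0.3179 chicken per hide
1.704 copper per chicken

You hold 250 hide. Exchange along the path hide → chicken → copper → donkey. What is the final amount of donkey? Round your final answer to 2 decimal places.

250 hide × 0.3179 = 79.475 chicken
79.475 chicken × 1.704 = 135.4254 copper
135.4254 copper × 4.554 = 616.7272716 donkey

616.73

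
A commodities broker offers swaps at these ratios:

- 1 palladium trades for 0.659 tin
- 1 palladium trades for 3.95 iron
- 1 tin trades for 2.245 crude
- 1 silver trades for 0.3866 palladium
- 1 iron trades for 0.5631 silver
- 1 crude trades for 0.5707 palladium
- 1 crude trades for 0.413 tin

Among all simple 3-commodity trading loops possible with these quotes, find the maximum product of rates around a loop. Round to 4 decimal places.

iron→silver→palladium→iron: 0.5631 × 0.3866 × 3.95 = 0.85989
crude→palladium→tin→crude: 0.5707 × 0.659 × 2.245 = 0.84432
Maximum is iron→silver→palladium→iron at 0.8599; no arbitrage — every cycle loses value.

0.8599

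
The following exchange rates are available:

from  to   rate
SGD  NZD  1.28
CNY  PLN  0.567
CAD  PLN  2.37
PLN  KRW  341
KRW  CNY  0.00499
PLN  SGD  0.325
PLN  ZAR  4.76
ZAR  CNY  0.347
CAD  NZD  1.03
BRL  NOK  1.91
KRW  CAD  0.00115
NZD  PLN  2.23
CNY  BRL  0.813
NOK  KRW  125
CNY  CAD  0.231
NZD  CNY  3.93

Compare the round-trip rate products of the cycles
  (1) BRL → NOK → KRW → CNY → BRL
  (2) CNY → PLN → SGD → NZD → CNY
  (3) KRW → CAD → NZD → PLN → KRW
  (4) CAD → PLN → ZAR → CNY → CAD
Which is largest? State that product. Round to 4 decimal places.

(1) 1.91 × 125 × 0.00499 × 0.813 = 0.96858
(2) 0.567 × 0.325 × 1.28 × 3.93 = 0.92698
(3) 0.00115 × 1.03 × 2.23 × 341 = 0.90073
(4) 2.37 × 4.76 × 0.347 × 0.231 = 0.90427
Highest is cycle (1) at 0.9686 (≤1, no arbitrage).

0.9686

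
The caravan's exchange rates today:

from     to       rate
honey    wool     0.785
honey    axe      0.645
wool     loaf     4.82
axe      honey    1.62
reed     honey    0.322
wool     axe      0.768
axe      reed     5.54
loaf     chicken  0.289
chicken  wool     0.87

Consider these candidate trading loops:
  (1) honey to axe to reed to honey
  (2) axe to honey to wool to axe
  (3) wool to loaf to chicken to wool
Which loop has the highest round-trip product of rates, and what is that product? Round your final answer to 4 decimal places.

1.2119

(1) 0.645 × 5.54 × 0.322 = 1.15060
(2) 1.62 × 0.785 × 0.768 = 0.97667
(3) 4.82 × 0.289 × 0.87 = 1.21189
Highest is cycle (3) at 1.2119 (>1, arbitrage).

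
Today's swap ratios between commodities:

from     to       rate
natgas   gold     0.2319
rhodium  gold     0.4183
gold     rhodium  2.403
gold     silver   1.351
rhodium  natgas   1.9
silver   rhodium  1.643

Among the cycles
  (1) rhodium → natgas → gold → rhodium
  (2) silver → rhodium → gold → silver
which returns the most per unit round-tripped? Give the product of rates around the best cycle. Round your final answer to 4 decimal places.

(1) 1.9 × 0.2319 × 2.403 = 1.05879
(2) 1.643 × 0.4183 × 1.351 = 0.92850
Highest is cycle (1) at 1.0588 (>1, arbitrage).

1.0588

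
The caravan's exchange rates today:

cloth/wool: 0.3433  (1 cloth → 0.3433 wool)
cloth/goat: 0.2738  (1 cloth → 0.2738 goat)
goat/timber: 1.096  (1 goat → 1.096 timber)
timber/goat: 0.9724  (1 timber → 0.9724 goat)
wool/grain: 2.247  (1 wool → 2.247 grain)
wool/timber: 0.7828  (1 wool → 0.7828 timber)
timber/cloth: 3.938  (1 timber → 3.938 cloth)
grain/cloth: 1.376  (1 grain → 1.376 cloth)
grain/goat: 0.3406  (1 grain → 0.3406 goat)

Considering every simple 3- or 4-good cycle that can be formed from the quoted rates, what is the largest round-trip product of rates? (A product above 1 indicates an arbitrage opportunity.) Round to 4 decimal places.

timber→cloth→goat→timber: 3.938 × 0.2738 × 1.096 = 1.18173
grain→cloth→wool→grain: 1.376 × 0.3433 × 2.247 = 1.06144
timber→cloth→wool→timber: 3.938 × 0.3433 × 0.7828 = 1.05828
Maximum is timber→cloth→goat→timber at 1.1817; arbitrage exists.

1.1817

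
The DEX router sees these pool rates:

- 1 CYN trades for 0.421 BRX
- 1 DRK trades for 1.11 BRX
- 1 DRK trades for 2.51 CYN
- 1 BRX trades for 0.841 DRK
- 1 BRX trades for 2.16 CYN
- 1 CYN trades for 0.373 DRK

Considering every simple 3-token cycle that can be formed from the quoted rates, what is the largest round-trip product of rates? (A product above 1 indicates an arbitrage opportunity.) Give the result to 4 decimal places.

0.8943

CYN→DRK→BRX→CYN: 0.373 × 1.11 × 2.16 = 0.89430
CYN→BRX→DRK→CYN: 0.421 × 0.841 × 2.51 = 0.88869
Maximum is CYN→DRK→BRX→CYN at 0.8943; no arbitrage — every cycle loses value.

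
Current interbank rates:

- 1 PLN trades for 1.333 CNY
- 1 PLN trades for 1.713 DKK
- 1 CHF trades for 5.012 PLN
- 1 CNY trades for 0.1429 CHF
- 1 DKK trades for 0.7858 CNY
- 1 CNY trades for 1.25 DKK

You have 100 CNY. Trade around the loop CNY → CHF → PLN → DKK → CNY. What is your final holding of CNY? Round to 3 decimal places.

96.408

100 CNY × 0.1429 = 14.29 CHF
14.29 CHF × 5.012 = 71.62148 PLN
71.62148 PLN × 1.713 = 122.68759524 DKK
122.68759524 DKK × 0.7858 = 96.407912339592 CNY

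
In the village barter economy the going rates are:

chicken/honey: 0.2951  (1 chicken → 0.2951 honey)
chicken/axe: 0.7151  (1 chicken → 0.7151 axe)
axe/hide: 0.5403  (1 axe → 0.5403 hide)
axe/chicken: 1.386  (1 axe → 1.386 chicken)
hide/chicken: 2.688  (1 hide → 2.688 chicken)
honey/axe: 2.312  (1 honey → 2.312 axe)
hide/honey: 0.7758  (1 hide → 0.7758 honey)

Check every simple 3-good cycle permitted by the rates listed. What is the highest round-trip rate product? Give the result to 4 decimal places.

axe→hide→chicken→axe: 0.5403 × 2.688 × 0.7151 = 1.03856
axe→hide→honey→axe: 0.5403 × 0.7758 × 2.312 = 0.96911
axe→chicken→honey→axe: 1.386 × 0.2951 × 2.312 = 0.94563
Maximum is axe→hide→chicken→axe at 1.0386; arbitrage exists.

1.0386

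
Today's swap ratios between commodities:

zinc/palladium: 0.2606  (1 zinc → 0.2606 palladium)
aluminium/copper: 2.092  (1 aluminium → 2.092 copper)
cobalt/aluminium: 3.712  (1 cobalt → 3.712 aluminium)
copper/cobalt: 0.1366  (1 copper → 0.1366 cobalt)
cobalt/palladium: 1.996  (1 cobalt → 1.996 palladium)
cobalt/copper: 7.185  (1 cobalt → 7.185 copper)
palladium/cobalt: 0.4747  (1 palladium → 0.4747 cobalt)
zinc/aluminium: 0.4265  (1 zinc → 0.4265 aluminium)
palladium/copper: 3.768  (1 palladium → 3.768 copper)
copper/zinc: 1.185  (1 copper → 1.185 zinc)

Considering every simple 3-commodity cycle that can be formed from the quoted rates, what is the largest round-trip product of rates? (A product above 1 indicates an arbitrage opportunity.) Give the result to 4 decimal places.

1.1636

palladium→copper→zinc→palladium: 3.768 × 1.185 × 0.2606 = 1.16360
copper→cobalt→aluminium→copper: 0.1366 × 3.712 × 2.092 = 1.06077
copper→zinc→aluminium→copper: 1.185 × 0.4265 × 2.092 = 1.05730
palladium→copper→cobalt→palladium: 3.768 × 0.1366 × 1.996 = 1.02736
Maximum is palladium→copper→zinc→palladium at 1.1636; arbitrage exists.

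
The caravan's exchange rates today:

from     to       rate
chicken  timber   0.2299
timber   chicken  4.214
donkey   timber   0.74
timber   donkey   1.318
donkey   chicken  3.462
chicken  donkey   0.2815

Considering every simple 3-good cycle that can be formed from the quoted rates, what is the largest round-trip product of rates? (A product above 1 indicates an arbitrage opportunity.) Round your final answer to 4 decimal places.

1.0490

donkey→chicken→timber→donkey: 3.462 × 0.2299 × 1.318 = 1.04901
donkey→timber→chicken→donkey: 0.74 × 4.214 × 0.2815 = 0.87782
Maximum is donkey→chicken→timber→donkey at 1.0490; arbitrage exists.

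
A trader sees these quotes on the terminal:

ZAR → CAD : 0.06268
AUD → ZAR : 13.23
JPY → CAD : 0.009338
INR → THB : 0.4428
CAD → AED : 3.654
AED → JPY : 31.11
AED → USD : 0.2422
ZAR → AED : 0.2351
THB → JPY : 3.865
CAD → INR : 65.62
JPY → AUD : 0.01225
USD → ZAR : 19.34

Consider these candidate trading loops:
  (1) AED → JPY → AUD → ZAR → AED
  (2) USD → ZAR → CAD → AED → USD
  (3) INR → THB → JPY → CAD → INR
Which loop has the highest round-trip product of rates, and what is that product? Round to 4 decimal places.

1.1854

(1) 31.11 × 0.01225 × 13.23 × 0.2351 = 1.18536
(2) 19.34 × 0.06268 × 3.654 × 0.2422 = 1.07282
(3) 0.4428 × 3.865 × 0.009338 × 65.62 = 1.04869
Highest is cycle (1) at 1.1854 (>1, arbitrage).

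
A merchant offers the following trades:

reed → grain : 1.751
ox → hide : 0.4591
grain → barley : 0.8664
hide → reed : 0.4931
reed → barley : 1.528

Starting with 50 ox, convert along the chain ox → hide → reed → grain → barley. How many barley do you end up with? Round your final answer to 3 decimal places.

17.172

50 ox × 0.4591 = 22.955 hide
22.955 hide × 0.4931 = 11.3191105 reed
11.3191105 reed × 1.751 = 19.8197624855 grain
19.8197624855 grain × 0.8664 = 17.1718422174372 barley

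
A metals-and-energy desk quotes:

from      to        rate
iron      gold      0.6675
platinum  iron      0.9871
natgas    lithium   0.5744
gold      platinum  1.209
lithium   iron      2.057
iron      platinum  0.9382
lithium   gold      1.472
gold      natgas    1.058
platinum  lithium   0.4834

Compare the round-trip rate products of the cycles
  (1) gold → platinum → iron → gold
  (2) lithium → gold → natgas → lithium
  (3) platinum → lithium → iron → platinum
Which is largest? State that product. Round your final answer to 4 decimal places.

(1) 1.209 × 0.9871 × 0.6675 = 0.79660
(2) 1.472 × 1.058 × 0.5744 = 0.89456
(3) 0.4834 × 2.057 × 0.9382 = 0.93290
Highest is cycle (3) at 0.9329 (≤1, no arbitrage).

0.9329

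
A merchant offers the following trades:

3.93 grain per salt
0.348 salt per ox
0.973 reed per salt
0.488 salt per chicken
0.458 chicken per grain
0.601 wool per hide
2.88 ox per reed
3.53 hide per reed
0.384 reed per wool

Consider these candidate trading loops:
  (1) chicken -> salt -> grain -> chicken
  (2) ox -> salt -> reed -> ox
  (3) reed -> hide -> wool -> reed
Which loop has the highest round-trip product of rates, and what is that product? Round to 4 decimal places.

0.9752

(1) 0.488 × 3.93 × 0.458 = 0.87837
(2) 0.348 × 0.973 × 2.88 = 0.97518
(3) 3.53 × 0.601 × 0.384 = 0.81467
Highest is cycle (2) at 0.9752 (≤1, no arbitrage).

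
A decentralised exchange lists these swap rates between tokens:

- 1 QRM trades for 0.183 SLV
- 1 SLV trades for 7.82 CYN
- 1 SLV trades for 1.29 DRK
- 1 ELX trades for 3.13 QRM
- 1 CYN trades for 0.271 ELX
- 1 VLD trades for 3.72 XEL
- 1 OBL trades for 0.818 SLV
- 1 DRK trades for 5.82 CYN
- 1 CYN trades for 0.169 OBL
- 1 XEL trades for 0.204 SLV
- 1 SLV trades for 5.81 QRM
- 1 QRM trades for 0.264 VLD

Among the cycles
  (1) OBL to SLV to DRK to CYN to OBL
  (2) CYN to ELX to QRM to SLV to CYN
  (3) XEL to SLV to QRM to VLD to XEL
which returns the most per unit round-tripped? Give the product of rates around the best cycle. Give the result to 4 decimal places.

(1) 0.818 × 1.29 × 5.82 × 0.169 = 1.03789
(2) 0.271 × 3.13 × 0.183 × 7.82 = 1.21387
(3) 0.204 × 5.81 × 0.264 × 3.72 = 1.16400
Highest is cycle (2) at 1.2139 (>1, arbitrage).

1.2139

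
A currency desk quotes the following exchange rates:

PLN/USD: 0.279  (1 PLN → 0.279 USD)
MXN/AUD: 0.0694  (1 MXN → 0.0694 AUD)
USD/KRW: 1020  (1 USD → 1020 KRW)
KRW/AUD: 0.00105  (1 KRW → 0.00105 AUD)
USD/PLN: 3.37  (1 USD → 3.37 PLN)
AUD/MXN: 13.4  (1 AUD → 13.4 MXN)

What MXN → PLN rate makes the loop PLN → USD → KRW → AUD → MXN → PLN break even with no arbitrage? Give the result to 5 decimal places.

0.24975

Known legs of the cycle: 0.279 × 1020 × 0.00105 × 13.4 = 4.0040406
For no arbitrage the full-cycle product must be 1, so the missing rate is 1 / 4.0040406 ≈ 0.2497477.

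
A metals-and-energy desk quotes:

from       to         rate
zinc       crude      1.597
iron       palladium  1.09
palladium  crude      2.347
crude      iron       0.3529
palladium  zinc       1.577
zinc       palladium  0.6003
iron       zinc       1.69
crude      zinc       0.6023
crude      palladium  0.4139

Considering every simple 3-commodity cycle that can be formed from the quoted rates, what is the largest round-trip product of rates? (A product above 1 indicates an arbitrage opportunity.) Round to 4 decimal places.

1.0424

zinc→crude→palladium→zinc: 1.597 × 0.4139 × 1.577 = 1.04239
zinc→crude→iron→zinc: 1.597 × 0.3529 × 1.69 = 0.95245
crude→iron→palladium→crude: 0.3529 × 1.09 × 2.347 = 0.90280
zinc→palladium→crude→zinc: 0.6003 × 2.347 × 0.6023 = 0.84858
Maximum is zinc→crude→palladium→zinc at 1.0424; arbitrage exists.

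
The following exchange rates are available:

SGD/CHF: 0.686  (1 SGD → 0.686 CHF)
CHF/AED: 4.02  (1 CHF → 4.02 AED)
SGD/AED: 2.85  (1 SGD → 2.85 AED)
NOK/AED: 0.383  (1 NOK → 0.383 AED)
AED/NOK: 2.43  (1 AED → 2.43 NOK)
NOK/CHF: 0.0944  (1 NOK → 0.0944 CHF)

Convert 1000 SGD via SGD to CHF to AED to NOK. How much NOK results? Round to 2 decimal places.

1000 SGD × 0.686 = 686 CHF
686 CHF × 4.02 = 2757.72 AED
2757.72 AED × 2.43 = 6701.2596 NOK

6701.26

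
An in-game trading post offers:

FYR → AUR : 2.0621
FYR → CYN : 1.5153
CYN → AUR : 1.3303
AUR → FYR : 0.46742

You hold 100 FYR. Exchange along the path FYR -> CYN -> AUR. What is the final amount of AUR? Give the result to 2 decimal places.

100 FYR × 1.5153 = 151.53 CYN
151.53 CYN × 1.3303 = 201.580359 AUR

201.58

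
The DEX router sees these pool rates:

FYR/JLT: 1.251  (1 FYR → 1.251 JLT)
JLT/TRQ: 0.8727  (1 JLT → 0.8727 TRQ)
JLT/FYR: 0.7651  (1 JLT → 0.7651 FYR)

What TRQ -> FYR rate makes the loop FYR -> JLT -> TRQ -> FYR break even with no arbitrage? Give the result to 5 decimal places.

Known legs of the cycle: 1.251 × 0.8727 = 1.0917477
For no arbitrage the full-cycle product must be 1, so the missing rate is 1 / 1.0917477 ≈ 0.9159625.

0.91596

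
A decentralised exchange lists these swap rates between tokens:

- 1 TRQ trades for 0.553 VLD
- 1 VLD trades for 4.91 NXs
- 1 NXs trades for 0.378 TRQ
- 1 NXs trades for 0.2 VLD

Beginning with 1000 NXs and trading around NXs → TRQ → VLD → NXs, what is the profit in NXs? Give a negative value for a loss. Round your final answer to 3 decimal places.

1000 NXs × 0.378 = 378 TRQ
378 TRQ × 0.553 = 209.034 VLD
209.034 VLD × 4.91 = 1026.35694 NXs
Net change: 1026.35694 − 1000 = 26.35694 NXs

26.357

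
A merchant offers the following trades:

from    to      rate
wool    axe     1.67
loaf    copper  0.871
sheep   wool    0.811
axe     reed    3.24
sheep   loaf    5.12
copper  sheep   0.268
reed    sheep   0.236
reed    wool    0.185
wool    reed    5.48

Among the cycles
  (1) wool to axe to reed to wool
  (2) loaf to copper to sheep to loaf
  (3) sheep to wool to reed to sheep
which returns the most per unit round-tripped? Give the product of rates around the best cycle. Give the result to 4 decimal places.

(1) 1.67 × 3.24 × 0.185 = 1.00100
(2) 0.871 × 0.268 × 5.12 = 1.19515
(3) 0.811 × 5.48 × 0.236 = 1.04885
Highest is cycle (2) at 1.1952 (>1, arbitrage).

1.1952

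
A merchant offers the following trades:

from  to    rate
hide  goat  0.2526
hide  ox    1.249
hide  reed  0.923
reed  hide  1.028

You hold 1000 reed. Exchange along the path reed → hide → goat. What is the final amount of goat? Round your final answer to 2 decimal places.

259.67

1000 reed × 1.028 = 1028 hide
1028 hide × 0.2526 = 259.6728 goat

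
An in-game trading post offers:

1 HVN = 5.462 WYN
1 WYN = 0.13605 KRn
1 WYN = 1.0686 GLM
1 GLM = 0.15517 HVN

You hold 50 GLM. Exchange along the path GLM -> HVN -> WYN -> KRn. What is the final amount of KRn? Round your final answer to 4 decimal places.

5.7654

50 GLM × 0.15517 = 7.7585 HVN
7.7585 HVN × 5.462 = 42.376927 WYN
42.376927 WYN × 0.13605 = 5.76538091835 KRn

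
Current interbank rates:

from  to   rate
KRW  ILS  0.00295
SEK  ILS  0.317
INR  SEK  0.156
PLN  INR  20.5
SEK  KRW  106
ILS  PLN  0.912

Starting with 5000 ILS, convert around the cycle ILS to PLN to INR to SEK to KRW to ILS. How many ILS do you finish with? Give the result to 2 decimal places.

4560.07

5000 ILS × 0.912 = 4560 PLN
4560 PLN × 20.5 = 93480 INR
93480 INR × 0.156 = 14582.88 SEK
14582.88 SEK × 106 = 1545785.28 KRW
1545785.28 KRW × 0.00295 = 4560.066576 ILS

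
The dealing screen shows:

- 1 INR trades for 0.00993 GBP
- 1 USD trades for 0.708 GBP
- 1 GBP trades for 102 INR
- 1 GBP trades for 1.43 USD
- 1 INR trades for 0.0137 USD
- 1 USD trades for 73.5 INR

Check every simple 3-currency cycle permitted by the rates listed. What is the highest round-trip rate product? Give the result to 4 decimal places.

GBP→USD→INR→GBP: 1.43 × 73.5 × 0.00993 = 1.04369
GBP→INR→USD→GBP: 102 × 0.0137 × 0.708 = 0.98936
Maximum is GBP→USD→INR→GBP at 1.0437; arbitrage exists.

1.0437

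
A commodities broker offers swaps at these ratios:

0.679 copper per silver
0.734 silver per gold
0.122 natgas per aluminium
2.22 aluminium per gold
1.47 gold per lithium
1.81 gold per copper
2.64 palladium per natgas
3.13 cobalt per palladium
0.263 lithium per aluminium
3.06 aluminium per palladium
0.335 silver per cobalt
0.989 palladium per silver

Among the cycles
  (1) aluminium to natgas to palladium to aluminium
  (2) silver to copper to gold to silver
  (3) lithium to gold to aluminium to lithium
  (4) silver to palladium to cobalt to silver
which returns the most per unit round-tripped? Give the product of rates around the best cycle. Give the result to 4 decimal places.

1.0370

(1) 0.122 × 2.64 × 3.06 = 0.98556
(2) 0.679 × 1.81 × 0.734 = 0.90208
(3) 1.47 × 2.22 × 0.263 = 0.85827
(4) 0.989 × 3.13 × 0.335 = 1.03702
Highest is cycle (4) at 1.0370 (>1, arbitrage).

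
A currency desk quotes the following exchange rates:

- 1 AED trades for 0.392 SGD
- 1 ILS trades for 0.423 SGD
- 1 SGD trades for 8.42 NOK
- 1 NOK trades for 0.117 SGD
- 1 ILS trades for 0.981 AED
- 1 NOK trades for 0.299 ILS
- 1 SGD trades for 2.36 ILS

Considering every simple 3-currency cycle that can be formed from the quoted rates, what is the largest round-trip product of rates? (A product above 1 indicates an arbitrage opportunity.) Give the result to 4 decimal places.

1.0649

ILS→SGD→NOK→ILS: 0.423 × 8.42 × 0.299 = 1.06494
ILS→AED→SGD→ILS: 0.981 × 0.392 × 2.36 = 0.90754
Maximum is ILS→SGD→NOK→ILS at 1.0649; arbitrage exists.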